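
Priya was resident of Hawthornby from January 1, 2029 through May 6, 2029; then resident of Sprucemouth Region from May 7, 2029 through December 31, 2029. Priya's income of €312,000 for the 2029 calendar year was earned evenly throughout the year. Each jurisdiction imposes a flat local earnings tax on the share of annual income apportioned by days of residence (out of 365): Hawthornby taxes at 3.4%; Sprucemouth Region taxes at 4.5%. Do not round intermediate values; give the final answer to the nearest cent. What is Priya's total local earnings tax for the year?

Hawthornby, January 1 – May 6, 2029: 126 days → €312,000 × 3.4% × 126/365 = €3,661.9397
Sprucemouth Region, May 7 – December 31, 2029: 239 days → €312,000 × 4.5% × 239/365 = €9,193.3151
Total = €12,855.2548

€12,855.25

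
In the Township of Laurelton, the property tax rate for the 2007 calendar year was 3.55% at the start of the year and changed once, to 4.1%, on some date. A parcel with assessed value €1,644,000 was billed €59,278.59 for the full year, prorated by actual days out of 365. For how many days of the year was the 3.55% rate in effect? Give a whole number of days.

Let d = days at the first rate; then 365 − d days at the second rate.
€1,644,000 × [3.55%·d + 4.1%·(365−d)] / 365 = €59,278.59
Solving gives d = 328, so the new rate took effect on 25 November 2007.

328 days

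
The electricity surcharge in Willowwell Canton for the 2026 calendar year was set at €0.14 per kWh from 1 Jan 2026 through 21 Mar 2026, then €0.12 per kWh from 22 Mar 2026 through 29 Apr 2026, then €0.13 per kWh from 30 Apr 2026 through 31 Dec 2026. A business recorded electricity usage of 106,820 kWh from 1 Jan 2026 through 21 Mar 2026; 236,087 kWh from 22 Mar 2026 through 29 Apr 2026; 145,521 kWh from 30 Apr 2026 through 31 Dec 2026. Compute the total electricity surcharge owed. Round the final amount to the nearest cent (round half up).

1 Jan – 21 Mar 2026: 106,820 kWh at €0.14/kWh → €14,954.80
22 Mar – 29 Apr 2026: 236,087 kWh at €0.12/kWh → €28,330.44
30 Apr – 31 Dec 2026: 145,521 kWh at €0.13/kWh → €18,917.73

€62,202.97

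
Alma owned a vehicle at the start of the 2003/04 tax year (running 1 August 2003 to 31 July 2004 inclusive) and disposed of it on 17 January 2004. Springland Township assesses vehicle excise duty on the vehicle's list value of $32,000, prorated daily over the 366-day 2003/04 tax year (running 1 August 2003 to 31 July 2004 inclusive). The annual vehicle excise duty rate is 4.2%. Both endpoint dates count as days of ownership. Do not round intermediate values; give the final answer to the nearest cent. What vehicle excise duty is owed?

Days held (1 August 2003 – 17 January 2004): 170 out of 366
Tax = $32,000 × 4.2% × 170/366 = $624.2623

$624.26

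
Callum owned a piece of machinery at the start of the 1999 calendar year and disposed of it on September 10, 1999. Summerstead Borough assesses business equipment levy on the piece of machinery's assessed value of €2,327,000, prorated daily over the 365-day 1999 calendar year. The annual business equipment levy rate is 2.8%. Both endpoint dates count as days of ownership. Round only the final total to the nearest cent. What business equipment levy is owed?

€45,162.93

Days held (January 1 – September 10, 1999): 253 out of 365
Tax = €2,327,000 × 2.8% × 253/365 = €45,162.9260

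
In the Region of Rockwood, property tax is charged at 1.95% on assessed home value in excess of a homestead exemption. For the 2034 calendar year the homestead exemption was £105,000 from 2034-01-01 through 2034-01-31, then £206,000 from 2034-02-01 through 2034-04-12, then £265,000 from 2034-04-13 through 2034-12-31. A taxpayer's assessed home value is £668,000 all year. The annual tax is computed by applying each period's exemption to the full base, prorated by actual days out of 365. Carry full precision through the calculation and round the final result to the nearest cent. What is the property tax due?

2034-01-01 to 2034-01-31: 31 days, exemption £105,000 → (£668,000 − £105,000) × 1.95% × 31/365 = £932.4205
2034-02-01 to 2034-04-12: 71 days, exemption £206,000 → (£668,000 − £206,000) × 1.95% × 71/365 = £1,752.4356
2034-04-13 to 2034-12-31: 263 days, exemption £265,000 → (£668,000 − £265,000) × 1.95% × 263/365 = £5,662.4260
Total = £8,347.2822

£8,347.28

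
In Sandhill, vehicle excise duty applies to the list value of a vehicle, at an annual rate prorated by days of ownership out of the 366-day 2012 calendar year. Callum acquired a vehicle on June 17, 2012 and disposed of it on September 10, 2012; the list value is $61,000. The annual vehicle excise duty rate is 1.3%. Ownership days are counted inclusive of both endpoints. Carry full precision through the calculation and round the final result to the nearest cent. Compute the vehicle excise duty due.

$186.33

Days held (June 17 – September 10, 2012): 86 out of 366
Tax = $61,000 × 1.3% × 86/366 = $186.3333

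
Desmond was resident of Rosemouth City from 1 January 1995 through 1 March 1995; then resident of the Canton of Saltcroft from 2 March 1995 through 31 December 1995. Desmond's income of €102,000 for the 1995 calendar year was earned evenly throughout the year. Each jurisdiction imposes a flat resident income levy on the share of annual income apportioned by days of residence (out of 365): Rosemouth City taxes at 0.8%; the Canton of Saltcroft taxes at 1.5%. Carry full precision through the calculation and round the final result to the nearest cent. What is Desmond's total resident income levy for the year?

Rosemouth City, 1 January – 1 March 1995: 60 days → €102,000 × 0.8% × 60/365 = €134.1370
The Canton of Saltcroft, 2 March – 31 December 1995: 305 days → €102,000 × 1.5% × 305/365 = €1,278.4932
Total = €1,412.6301

€1,412.63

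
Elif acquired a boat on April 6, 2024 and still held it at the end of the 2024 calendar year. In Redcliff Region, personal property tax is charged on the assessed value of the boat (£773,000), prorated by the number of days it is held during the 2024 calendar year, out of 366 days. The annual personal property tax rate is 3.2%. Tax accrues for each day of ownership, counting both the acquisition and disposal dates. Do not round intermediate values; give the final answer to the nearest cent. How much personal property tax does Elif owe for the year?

£18,247.87

Days held (April 6 – December 31, 2024): 270 out of 366
Tax = £773,000 × 3.2% × 270/366 = £18,247.8689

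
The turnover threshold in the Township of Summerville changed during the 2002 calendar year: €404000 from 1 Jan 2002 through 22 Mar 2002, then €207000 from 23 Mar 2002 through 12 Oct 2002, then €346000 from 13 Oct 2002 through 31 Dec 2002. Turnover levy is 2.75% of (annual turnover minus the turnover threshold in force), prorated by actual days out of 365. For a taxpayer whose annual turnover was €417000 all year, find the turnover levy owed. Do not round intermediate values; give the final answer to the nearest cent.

1 Jan – 22 Mar 2002: 81 days, exemption €404000 → (€417000 − €404000) × 2.75% × 81/365 = €79.3356
23 Mar – 12 Oct 2002: 204 days, exemption €207000 → (€417000 − €207000) × 2.75% × 204/365 = €3227.6712
13 Oct – 31 Dec 2002: 80 days, exemption €346000 → (€417000 − €346000) × 2.75% × 80/365 = €427.9452
Total = €3734.9521

€3734.95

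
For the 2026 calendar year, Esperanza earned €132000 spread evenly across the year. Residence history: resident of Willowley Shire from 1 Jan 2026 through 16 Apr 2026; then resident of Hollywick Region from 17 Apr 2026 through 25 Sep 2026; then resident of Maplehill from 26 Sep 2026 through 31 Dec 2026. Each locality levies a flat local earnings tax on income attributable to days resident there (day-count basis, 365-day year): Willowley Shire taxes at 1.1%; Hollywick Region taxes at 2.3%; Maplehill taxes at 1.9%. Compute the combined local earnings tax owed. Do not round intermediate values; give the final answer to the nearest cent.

Willowley Shire, 1 Jan – 16 Apr 2026: 106 days → €132000 × 1.1% × 106/365 = €421.6767
Hollywick Region, 17 Apr – 25 Sep 2026: 162 days → €132000 × 2.3% × 162/365 = €1347.4849
Maplehill, 26 Sep – 31 Dec 2026: 97 days → €132000 × 1.9% × 97/365 = €666.5096
Total = €2435.6712

€2435.67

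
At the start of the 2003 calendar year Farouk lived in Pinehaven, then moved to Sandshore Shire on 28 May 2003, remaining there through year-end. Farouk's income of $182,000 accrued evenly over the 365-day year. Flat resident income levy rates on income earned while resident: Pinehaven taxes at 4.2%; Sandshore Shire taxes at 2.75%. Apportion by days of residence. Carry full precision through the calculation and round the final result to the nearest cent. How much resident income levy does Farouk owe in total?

$6,067.83

Pinehaven, 1 Jan – 27 May 2003: 147 days → $182,000 × 4.2% × 147/365 = $3,078.5425
Sandshore Shire, 28 May – 31 Dec 2003: 218 days → $182,000 × 2.75% × 218/365 = $2,989.2877
Total = $6,067.8301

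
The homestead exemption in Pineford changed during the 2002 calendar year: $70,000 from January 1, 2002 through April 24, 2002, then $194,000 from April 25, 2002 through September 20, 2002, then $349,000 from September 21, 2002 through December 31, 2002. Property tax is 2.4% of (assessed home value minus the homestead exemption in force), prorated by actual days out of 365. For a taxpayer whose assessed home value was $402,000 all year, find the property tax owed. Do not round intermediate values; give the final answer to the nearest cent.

$4,881.93

January 1 – April 24, 2002: 114 days, exemption $70,000 → ($402,000 − $70,000) × 2.4% × 114/365 = $2,488.6356
April 25 – September 20, 2002: 149 days, exemption $194,000 → ($402,000 − $194,000) × 2.4% × 149/365 = $2,037.8301
September 21 – December 31, 2002: 102 days, exemption $349,000 → ($402,000 − $349,000) × 2.4% × 102/365 = $355.4630
Total = $4,881.9288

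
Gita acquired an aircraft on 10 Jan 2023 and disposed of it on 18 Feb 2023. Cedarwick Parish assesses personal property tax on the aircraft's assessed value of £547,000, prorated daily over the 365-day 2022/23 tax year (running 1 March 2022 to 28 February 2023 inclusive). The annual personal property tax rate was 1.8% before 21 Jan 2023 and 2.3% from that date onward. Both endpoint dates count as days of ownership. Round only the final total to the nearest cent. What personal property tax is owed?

£1,296.32

10 Jan – 20 Jan 2023: 11 days at 1.8% → £547,000 × 1.8% × 11/365 = £296.7288
21 Jan – 18 Feb 2023: 29 days at 2.3% → £547,000 × 2.3% × 29/365 = £999.5863
Total = £1,296.3151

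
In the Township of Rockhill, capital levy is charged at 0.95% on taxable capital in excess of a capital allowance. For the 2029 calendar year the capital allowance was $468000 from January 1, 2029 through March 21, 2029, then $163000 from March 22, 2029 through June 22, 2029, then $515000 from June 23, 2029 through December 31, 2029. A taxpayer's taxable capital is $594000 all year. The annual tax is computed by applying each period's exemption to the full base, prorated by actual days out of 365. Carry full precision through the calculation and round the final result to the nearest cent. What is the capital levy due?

$1700.40

January 1 – March 21, 2029: 80 days, exemption $468000 → ($594000 − $468000) × 0.95% × 80/365 = $262.3562
March 22 – June 22, 2029: 93 days, exemption $163000 → ($594000 − $163000) × 0.95% × 93/365 = $1043.2562
June 23 – December 31, 2029: 192 days, exemption $515000 → ($594000 − $515000) × 0.95% × 192/365 = $394.7836
Total = $1700.3959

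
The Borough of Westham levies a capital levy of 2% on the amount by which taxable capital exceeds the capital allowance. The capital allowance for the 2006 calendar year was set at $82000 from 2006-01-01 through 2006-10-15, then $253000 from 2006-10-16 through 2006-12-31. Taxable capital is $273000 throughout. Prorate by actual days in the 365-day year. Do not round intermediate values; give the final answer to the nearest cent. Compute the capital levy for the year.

$3098.52

2006-01-01 to 2006-10-15: 288 days, exemption $82000 → ($273000 − $82000) × 2% × 288/365 = $3014.1370
2006-10-16 to 2006-12-31: 77 days, exemption $253000 → ($273000 − $253000) × 2% × 77/365 = $84.3836
Total = $3098.5205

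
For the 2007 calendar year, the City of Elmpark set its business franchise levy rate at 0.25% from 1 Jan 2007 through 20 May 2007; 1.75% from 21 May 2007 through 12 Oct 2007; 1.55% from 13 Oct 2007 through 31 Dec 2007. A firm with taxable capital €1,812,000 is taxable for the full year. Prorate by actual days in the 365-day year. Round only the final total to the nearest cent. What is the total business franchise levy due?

1 Jan – 20 May 2007: 140 days at 0.25% → €1,812,000 × 0.25% × 140/365 = €1,737.5342
21 May – 12 Oct 2007: 145 days at 1.75% → €1,812,000 × 1.75% × 145/365 = €12,597.1233
13 Oct – 31 Dec 2007: 80 days at 1.55% → €1,812,000 × 1.55% × 80/365 = €6,155.8356
Total = €20,490.4932

€20,490.49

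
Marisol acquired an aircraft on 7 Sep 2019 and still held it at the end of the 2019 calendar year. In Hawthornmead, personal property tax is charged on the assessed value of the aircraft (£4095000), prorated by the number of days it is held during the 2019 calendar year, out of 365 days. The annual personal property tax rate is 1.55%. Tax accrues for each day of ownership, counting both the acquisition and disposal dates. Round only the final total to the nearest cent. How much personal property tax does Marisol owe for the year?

Days held (7 Sep – 31 Dec 2019): 116 out of 365
Tax = £4095000 × 1.55% × 116/365 = £20172.0822

£20172.08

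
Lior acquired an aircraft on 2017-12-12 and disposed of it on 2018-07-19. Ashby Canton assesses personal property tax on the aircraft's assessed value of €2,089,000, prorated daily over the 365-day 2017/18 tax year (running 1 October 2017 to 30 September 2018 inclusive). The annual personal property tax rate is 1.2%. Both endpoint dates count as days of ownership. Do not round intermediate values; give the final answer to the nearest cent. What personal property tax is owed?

€15,109.48

Days held (2017-12-12 to 2018-07-19): 220 out of 365
Tax = €2,089,000 × 1.2% × 220/365 = €15,109.4795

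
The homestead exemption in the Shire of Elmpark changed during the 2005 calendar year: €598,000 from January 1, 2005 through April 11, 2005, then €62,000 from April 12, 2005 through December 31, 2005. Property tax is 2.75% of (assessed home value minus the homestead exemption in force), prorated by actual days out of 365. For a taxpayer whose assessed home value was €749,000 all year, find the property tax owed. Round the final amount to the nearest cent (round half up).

€14,813.76

January 1 – April 11, 2005: 101 days, exemption €598,000 → (€749,000 − €598,000) × 2.75% × 101/365 = €1,149.0479
April 12 – December 31, 2005: 264 days, exemption €62,000 → (€749,000 − €62,000) × 2.75% × 264/365 = €13,664.7123
Total = €14,813.7603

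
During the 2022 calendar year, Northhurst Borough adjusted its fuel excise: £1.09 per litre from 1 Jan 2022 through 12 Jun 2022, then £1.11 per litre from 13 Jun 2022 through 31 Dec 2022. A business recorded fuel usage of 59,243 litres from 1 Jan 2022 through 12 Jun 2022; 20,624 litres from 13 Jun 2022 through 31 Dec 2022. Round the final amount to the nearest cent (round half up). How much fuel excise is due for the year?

£87,467.51

1 Jan – 12 Jun 2022: 59,243 litres at £1.09/litre → £64,574.87
13 Jun – 31 Dec 2022: 20,624 litres at £1.11/litre → £22,892.64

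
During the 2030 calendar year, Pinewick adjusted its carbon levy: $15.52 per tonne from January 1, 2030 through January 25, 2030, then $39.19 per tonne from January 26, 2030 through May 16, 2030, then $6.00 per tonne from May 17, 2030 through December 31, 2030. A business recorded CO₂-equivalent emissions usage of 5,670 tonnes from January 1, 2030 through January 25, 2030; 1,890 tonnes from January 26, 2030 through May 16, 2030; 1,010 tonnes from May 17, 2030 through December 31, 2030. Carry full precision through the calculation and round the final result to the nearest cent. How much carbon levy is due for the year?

$168,127.50

January 1 – January 25, 2030: 5,670 tonnes at $15.52/tonne → $87,998.40
January 26 – May 16, 2030: 1,890 tonnes at $39.19/tonne → $74,069.10
May 17 – December 31, 2030: 1,010 tonnes at $6.00/tonne → $6,060.00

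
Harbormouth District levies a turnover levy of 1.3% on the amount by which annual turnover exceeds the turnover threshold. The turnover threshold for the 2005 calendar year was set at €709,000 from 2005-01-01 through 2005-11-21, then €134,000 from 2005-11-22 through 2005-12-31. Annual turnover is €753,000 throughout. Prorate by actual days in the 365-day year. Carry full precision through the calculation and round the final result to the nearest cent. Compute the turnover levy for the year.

€1,391.18

2005-01-01 to 2005-11-21: 325 days, exemption €709,000 → (€753,000 − €709,000) × 1.3% × 325/365 = €509.3151
2005-11-22 to 2005-12-31: 40 days, exemption €134,000 → (€753,000 − €134,000) × 1.3% × 40/365 = €881.8630
Total = €1,391.1781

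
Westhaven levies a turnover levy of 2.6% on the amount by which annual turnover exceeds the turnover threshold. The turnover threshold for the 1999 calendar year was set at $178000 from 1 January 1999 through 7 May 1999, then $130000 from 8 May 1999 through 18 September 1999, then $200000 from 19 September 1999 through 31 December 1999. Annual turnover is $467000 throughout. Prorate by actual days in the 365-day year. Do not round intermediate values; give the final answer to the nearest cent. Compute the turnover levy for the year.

1 January – 7 May 1999: 127 days, exemption $178000 → ($467000 − $178000) × 2.6% × 127/365 = $2614.4603
8 May – 18 September 1999: 134 days, exemption $130000 → ($467000 − $130000) × 2.6% × 134/365 = $3216.7342
19 September – 31 December 1999: 104 days, exemption $200000 → ($467000 − $200000) × 2.6% × 104/365 = $1977.9945
Total = $7809.1890

$7809.19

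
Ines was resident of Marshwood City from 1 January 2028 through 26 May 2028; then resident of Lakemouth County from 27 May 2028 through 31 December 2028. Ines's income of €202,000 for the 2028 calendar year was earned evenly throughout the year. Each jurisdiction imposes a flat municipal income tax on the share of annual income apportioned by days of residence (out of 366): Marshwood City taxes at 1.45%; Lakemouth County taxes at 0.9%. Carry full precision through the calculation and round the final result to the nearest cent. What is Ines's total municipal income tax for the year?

Marshwood City, 1 January – 26 May 2028: 147 days → €202,000 × 1.45% × 147/366 = €1,176.4016
Lakemouth County, 27 May – 31 December 2028: 219 days → €202,000 × 0.9% × 219/366 = €1,087.8197
Total = €2,264.2213

€2,264.22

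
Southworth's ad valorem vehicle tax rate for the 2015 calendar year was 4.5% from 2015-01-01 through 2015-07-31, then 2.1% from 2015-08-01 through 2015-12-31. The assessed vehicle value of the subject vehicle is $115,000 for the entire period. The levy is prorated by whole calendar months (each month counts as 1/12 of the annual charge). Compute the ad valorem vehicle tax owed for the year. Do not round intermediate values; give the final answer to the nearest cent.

2015-01-01 to 2015-07-31: 7 months at 4.5% → $115,000 × 4.5% × 7/12 = $3,018.7500
2015-08-01 to 2015-12-31: 5 months at 2.1% → $115,000 × 2.1% × 5/12 = $1,006.2500
Total = $4,025.0000

$4,025.00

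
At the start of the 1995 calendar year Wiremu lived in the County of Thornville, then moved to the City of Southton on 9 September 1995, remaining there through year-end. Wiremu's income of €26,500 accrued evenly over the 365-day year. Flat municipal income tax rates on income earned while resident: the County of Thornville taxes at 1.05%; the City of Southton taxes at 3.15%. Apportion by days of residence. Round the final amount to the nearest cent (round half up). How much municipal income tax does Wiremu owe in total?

The County of Thornville, 1 January – 8 September 1995: 251 days → €26,500 × 1.05% × 251/365 = €191.3445
The City of Southton, 9 September – 31 December 1995: 114 days → €26,500 × 3.15% × 114/365 = €260.7164
Total = €452.0610

€452.06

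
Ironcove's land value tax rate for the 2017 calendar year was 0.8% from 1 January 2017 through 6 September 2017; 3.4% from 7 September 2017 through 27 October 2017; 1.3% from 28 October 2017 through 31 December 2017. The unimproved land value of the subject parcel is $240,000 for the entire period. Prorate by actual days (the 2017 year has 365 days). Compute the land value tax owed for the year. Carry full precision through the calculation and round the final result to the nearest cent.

$3,005.59

1 January – 6 September 2017: 249 days at 0.8% → $240,000 × 0.8% × 249/365 = $1,309.8082
7 September – 27 October 2017: 51 days at 3.4% → $240,000 × 3.4% × 51/365 = $1,140.1644
28 October – 31 December 2017: 65 days at 1.3% → $240,000 × 1.3% × 65/365 = $555.6164
Total = $3,005.5890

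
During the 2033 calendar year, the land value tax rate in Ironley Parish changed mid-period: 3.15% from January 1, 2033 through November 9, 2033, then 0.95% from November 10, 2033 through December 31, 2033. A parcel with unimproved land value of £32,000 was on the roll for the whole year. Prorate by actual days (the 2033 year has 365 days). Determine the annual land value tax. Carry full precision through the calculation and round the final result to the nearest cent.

January 1 – November 9, 2033: 313 days at 3.15% → £32,000 × 3.15% × 313/365 = £864.3945
November 10 – December 31, 2033: 52 days at 0.95% → £32,000 × 0.95% × 52/365 = £43.3096
Total = £907.7041

£907.70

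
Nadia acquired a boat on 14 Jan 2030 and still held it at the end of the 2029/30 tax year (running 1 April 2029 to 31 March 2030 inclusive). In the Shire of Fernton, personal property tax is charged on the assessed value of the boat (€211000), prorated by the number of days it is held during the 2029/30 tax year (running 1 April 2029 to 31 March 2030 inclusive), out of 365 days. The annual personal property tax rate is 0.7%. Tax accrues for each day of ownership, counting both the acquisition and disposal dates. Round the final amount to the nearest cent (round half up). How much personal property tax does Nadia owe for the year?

€311.59

Days held (14 Jan – 31 Mar 2030): 77 out of 365
Tax = €211000 × 0.7% × 77/365 = €311.5863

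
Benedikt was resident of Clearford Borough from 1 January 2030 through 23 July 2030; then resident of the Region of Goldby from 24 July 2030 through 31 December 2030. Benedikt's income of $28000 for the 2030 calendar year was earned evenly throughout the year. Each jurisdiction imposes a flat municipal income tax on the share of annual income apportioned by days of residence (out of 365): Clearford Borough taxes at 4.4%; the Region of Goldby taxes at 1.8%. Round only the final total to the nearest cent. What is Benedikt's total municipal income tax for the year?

Clearford Borough, 1 January – 23 July 2030: 204 days → $28000 × 4.4% × 204/365 = $688.5699
The Region of Goldby, 24 July – 31 December 2030: 161 days → $28000 × 1.8% × 161/365 = $222.3123
Total = $910.8822

$910.88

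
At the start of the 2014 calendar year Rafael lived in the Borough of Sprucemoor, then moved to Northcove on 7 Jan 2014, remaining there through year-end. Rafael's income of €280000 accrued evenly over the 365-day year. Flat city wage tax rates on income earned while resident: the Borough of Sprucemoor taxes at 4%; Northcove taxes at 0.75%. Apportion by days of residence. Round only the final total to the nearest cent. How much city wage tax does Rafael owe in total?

The Borough of Sprucemoor, 1 Jan – 6 Jan 2014: 6 days → €280000 × 4% × 6/365 = €184.1096
Northcove, 7 Jan – 31 Dec 2014: 359 days → €280000 × 0.75% × 359/365 = €2065.4795
Total = €2249.5890

€2249.59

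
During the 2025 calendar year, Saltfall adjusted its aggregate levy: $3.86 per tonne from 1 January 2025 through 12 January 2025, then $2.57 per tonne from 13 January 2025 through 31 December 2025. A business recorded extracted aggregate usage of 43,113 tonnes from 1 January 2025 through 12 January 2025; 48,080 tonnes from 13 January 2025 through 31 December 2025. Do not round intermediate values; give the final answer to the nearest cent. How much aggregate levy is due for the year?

1 January – 12 January 2025: 43,113 tonnes at $3.86/tonne → $166416.18
13 January – 31 December 2025: 48,080 tonnes at $2.57/tonne → $123565.60

$289981.78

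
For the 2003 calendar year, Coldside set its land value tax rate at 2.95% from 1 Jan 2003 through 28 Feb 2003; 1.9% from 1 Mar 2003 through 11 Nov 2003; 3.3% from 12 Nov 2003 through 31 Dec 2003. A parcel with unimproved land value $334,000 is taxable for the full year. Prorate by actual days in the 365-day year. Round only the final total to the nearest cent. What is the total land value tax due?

1 Jan – 28 Feb 2003: 59 days at 2.95% → $334,000 × 2.95% × 59/365 = $1,592.6767
1 Mar – 11 Nov 2003: 256 days at 1.9% → $334,000 × 1.9% × 256/365 = $4,450.8932
12 Nov – 31 Dec 2003: 50 days at 3.3% → $334,000 × 3.3% × 50/365 = $1,509.8630
Total = $7,553.4329

$7,553.43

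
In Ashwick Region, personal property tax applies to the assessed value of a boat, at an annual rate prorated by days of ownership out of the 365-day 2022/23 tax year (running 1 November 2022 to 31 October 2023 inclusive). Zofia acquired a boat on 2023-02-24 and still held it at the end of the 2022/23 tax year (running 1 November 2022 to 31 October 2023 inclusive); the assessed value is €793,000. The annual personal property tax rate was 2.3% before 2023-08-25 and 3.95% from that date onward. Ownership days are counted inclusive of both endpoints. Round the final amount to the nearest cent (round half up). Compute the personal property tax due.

€14,930.13

2023-02-24 to 2023-08-24: 182 days at 2.3% → €793,000 × 2.3% × 182/365 = €9,094.5151
2023-08-25 to 2023-10-31: 68 days at 3.95% → €793,000 × 3.95% × 68/365 = €5,835.6110
Total = €14,930.1260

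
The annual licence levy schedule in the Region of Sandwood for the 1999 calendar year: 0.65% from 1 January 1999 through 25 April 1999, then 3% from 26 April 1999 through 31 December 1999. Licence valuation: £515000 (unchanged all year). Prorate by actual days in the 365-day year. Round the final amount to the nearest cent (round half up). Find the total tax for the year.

1 January – 25 April 1999: 115 days at 0.65% → £515000 × 0.65% × 115/365 = £1054.6918
26 April – 31 December 1999: 250 days at 3% → £515000 × 3% × 250/365 = £10582.1918
Total = £11636.8836

£11636.88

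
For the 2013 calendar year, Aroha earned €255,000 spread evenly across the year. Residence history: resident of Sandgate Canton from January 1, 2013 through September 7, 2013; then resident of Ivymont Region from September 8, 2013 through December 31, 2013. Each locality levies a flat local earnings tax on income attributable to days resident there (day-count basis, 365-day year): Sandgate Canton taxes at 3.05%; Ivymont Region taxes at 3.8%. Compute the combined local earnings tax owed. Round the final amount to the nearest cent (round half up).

Sandgate Canton, January 1 – September 7, 2013: 250 days → €255,000 × 3.05% × 250/365 = €5,327.0548
Ivymont Region, September 8 – December 31, 2013: 115 days → €255,000 × 3.8% × 115/365 = €3,053.0137
Total = €8,380.0685

€8,380.07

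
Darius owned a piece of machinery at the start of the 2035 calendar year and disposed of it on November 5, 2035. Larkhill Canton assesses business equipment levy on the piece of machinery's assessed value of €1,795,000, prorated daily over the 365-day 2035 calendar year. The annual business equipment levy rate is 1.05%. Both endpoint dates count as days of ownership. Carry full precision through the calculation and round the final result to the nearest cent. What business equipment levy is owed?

Days held (January 1 – November 5, 2035): 309 out of 365
Tax = €1,795,000 × 1.05% × 309/365 = €15,955.8288

€15,955.83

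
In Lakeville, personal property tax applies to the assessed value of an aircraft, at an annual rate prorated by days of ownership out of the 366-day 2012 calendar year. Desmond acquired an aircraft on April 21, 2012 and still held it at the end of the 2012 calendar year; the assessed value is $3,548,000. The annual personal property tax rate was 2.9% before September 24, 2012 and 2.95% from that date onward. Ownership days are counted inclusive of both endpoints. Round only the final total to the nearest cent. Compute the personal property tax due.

April 21 – September 23, 2012: 156 days at 2.9% → $3,548,000 × 2.9% × 156/366 = $43,855.6066
September 24 – December 31, 2012: 99 days at 2.95% → $3,548,000 × 2.95% × 99/366 = $28,311.2951
Total = $72,166.9016

$72,166.90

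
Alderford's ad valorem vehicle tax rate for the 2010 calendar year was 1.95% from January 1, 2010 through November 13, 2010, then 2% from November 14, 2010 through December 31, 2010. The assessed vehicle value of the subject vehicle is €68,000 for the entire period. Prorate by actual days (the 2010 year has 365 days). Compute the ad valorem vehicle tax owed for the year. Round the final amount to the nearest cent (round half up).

€1,330.47

January 1 – November 13, 2010: 317 days at 1.95% → €68,000 × 1.95% × 317/365 = €1,151.6219
November 14 – December 31, 2010: 48 days at 2% → €68,000 × 2% × 48/365 = €178.8493
Total = €1,330.4712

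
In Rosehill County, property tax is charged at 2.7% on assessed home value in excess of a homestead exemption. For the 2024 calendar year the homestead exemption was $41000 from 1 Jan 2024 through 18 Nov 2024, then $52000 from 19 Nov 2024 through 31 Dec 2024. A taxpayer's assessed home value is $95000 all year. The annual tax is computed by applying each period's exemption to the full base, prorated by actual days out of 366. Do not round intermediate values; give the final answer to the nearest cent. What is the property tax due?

$1423.11

1 Jan – 18 Nov 2024: 323 days, exemption $41000 → ($95000 − $41000) × 2.7% × 323/366 = $1286.7049
19 Nov – 31 Dec 2024: 43 days, exemption $52000 → ($95000 − $52000) × 2.7% × 43/366 = $136.4016
Total = $1423.1066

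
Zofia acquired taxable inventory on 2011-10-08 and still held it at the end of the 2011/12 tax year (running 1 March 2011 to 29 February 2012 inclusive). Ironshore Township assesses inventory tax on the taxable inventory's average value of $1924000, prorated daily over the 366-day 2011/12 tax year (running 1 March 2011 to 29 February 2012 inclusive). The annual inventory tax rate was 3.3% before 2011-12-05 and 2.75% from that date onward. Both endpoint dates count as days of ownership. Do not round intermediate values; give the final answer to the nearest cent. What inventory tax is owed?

2011-10-08 to 2011-12-04: 58 days at 3.3% → $1924000 × 3.3% × 58/366 = $10061.5738
2011-12-05 to 2012-02-29: 87 days at 2.75% → $1924000 × 2.75% × 87/366 = $12576.9672
Total = $22638.5410

$22638.54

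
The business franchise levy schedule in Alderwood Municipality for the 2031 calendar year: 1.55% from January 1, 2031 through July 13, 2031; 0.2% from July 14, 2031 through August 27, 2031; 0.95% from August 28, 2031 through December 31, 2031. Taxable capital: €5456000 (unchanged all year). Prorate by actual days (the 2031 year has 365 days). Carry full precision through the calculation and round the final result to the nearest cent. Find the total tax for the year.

January 1 – July 13, 2031: 194 days at 1.55% → €5456000 × 1.55% × 194/365 = €44948.4712
July 14 – August 27, 2031: 45 days at 0.2% → €5456000 × 0.2% × 45/365 = €1345.3151
August 28 – December 31, 2031: 126 days at 0.95% → €5456000 × 0.95% × 126/365 = €17892.6904
Total = €64186.4767

€64186.48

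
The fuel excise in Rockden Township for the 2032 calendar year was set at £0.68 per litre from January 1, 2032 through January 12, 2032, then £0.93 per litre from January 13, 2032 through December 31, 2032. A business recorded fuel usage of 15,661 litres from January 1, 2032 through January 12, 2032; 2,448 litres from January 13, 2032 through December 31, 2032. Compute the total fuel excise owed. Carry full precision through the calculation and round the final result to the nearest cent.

January 1 – January 12, 2032: 15,661 litres at £0.68/litre → £10649.48
January 13 – December 31, 2032: 2,448 litres at £0.93/litre → £2276.64

£12926.12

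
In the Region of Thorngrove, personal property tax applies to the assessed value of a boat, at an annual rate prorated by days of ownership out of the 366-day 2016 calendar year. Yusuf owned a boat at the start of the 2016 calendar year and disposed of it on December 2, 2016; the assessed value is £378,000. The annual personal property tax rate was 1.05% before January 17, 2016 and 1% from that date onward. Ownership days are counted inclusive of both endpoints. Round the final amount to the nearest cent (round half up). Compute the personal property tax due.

£3,488.75

January 1 – January 16, 2016: 16 days at 1.05% → £378,000 × 1.05% × 16/366 = £173.5082
January 17 – December 2, 2016: 321 days at 1% → £378,000 × 1% × 321/366 = £3,315.2459
Total = £3,488.7541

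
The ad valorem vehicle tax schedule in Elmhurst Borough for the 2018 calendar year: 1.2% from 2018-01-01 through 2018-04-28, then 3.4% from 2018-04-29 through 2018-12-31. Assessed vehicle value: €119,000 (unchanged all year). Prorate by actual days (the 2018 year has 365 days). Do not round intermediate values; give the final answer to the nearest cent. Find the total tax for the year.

2018-01-01 to 2018-04-28: 118 days at 1.2% → €119,000 × 1.2% × 118/365 = €461.6548
2018-04-29 to 2018-12-31: 247 days at 3.4% → €119,000 × 3.4% × 247/365 = €2,737.9781
Total = €3,199.6329

€3,199.63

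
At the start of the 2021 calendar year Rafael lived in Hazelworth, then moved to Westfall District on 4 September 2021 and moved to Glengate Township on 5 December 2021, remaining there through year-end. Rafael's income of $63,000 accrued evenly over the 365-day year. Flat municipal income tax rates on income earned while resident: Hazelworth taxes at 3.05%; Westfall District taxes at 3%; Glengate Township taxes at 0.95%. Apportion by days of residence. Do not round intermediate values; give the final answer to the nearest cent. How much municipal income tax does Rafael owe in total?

$1,815.69

Hazelworth, 1 January – 3 September 2021: 246 days → $63,000 × 3.05% × 246/365 = $1,295.0384
Westfall District, 4 September – 4 December 2021: 92 days → $63,000 × 3% × 92/365 = $476.3836
Glengate Township, 5 December – 31 December 2021: 27 days → $63,000 × 0.95% × 27/365 = $44.2726
Total = $1,815.6945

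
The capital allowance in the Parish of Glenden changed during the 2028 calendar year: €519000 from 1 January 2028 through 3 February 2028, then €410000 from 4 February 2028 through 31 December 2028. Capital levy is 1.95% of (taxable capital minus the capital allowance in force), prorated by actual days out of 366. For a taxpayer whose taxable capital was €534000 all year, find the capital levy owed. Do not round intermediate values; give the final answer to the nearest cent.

€2220.55

1 January – 3 February 2028: 34 days, exemption €519000 → (€534000 − €519000) × 1.95% × 34/366 = €27.1721
4 February – 31 December 2028: 332 days, exemption €410000 → (€534000 − €410000) × 1.95% × 332/366 = €2193.3770
Total = €2220.5492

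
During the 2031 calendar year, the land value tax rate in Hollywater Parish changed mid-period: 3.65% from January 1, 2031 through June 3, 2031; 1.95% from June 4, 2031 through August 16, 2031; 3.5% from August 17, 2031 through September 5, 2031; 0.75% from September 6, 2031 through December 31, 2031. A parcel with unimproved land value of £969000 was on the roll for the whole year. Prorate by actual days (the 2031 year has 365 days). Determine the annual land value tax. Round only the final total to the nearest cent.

January 1 – June 3, 2031: 154 days at 3.65% → £969000 × 3.65% × 154/365 = £14922.6000
June 4 – August 16, 2031: 74 days at 1.95% → £969000 × 1.95% × 74/365 = £3830.8685
August 17 – September 5, 2031: 20 days at 3.5% → £969000 × 3.5% × 20/365 = £1858.3562
September 6 – December 31, 2031: 117 days at 0.75% → £969000 × 0.75% × 117/365 = £2329.5822
Total = £22941.4068

£22941.41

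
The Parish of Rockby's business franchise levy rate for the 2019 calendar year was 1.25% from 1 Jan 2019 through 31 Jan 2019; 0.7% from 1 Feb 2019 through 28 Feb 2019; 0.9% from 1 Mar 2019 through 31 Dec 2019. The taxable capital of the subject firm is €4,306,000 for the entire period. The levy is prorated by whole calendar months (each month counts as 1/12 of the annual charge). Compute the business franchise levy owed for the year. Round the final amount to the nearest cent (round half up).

€39,292.25

1 Jan – 31 Jan 2019: 1 month at 1.25% → €4,306,000 × 1.25% × 1/12 = €4,485.4167
1 Feb – 28 Feb 2019: 1 month at 0.7% → €4,306,000 × 0.7% × 1/12 = €2,511.8333
1 Mar – 31 Dec 2019: 10 months at 0.9% → €4,306,000 × 0.9% × 10/12 = €32,295.0000
Total = €39,292.2500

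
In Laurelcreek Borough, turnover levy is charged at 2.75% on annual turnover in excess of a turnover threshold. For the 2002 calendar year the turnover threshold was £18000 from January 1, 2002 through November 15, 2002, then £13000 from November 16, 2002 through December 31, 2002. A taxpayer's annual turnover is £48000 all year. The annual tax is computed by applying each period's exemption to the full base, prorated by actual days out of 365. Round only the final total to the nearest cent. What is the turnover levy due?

January 1 – November 15, 2002: 319 days, exemption £18000 → (£48000 − £18000) × 2.75% × 319/365 = £721.0274
November 16 – December 31, 2002: 46 days, exemption £13000 → (£48000 − £13000) × 2.75% × 46/365 = £121.3014
Total = £842.3288

£842.33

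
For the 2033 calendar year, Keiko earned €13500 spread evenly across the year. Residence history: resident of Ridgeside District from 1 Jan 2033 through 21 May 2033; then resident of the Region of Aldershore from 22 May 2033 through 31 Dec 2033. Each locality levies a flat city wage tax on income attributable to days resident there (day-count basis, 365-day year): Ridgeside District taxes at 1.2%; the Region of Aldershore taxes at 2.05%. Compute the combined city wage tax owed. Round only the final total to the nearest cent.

Ridgeside District, 1 Jan – 21 May 2033: 141 days → €13500 × 1.2% × 141/365 = €62.5808
The Region of Aldershore, 22 May – 31 Dec 2033: 224 days → €13500 × 2.05% × 224/365 = €169.8411
Total = €232.4219

€232.42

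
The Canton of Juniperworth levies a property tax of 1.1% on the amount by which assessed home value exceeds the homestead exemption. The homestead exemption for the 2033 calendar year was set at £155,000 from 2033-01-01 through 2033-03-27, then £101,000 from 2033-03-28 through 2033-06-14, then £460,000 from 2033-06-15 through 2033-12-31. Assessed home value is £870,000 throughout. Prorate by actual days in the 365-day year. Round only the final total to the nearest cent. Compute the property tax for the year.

£6,155.21

2033-01-01 to 2033-03-27: 86 days, exemption £155,000 → (£870,000 − £155,000) × 1.1% × 86/365 = £1,853.1233
2033-03-28 to 2033-06-14: 79 days, exemption £101,000 → (£870,000 − £101,000) × 1.1% × 79/365 = £1,830.8521
2033-06-15 to 2033-12-31: 200 days, exemption £460,000 → (£870,000 − £460,000) × 1.1% × 200/365 = £2,471.2329
Total = £6,155.2082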